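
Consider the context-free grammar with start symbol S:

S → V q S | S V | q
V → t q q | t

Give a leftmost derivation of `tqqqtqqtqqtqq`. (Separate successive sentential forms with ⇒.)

S⇒SV⇒SVV⇒VqSVV⇒tqqqSVV⇒tqqqVqSVV⇒tqqqtqSVV⇒tqqqtqqVV⇒tqqqtqqtqqV⇒tqqqtqqtqqtqq

S ⇒ SV   [S → S V]
SV ⇒ SVV   [S → S V]
SVV ⇒ VqSVV   [S → V q S]
VqSVV ⇒ tqqqSVV   [V → t q q]
tqqqSVV ⇒ tqqqVqSVV   [S → V q S]
tqqqVqSVV ⇒ tqqqtqSVV   [V → t]
tqqqtqSVV ⇒ tqqqtqqVV   [S → q]
tqqqtqqVV ⇒ tqqqtqqtqqV   [V → t q q]
tqqqtqqtqqV ⇒ tqqqtqqtqqtqq   [V → t q q]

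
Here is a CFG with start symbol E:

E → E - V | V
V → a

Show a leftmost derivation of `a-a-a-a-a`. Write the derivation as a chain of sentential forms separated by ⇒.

E ⇒ E-V   [E → E - V]
E-V ⇒ E-V-V   [E → E - V]
E-V-V ⇒ E-V-V-V   [E → E - V]
E-V-V-V ⇒ E-V-V-V-V   [E → E - V]
E-V-V-V-V ⇒ V-V-V-V-V   [E → V]
V-V-V-V-V ⇒ a-V-V-V-V   [V → a]
a-V-V-V-V ⇒ a-a-V-V-V   [V → a]
a-a-V-V-V ⇒ a-a-a-V-V   [V → a]
a-a-a-V-V ⇒ a-a-a-a-V   [V → a]
a-a-a-a-V ⇒ a-a-a-a-a   [V → a]

E ⇒ E-V ⇒ E-V-V ⇒ E-V-V-V ⇒ E-V-V-V-V ⇒ V-V-V-V-V ⇒ a-V-V-V-V ⇒ a-a-V-V-V ⇒ a-a-a-V-V ⇒ a-a-a-a-V ⇒ a-a-a-a-a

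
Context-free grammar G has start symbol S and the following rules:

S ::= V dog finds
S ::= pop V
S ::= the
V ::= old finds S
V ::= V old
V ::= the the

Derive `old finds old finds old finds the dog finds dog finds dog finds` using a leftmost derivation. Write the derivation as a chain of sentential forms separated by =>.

S => V dog finds => old finds S dog finds => old finds V dog finds dog finds => old finds old finds S dog finds dog finds => old finds old finds V dog finds dog finds dog finds => old finds old finds old finds S dog finds dog finds dog finds => old finds old finds old finds the dog finds dog finds dog finds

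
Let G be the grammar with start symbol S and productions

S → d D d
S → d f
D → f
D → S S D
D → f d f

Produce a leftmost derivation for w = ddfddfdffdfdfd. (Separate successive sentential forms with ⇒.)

S ⇒ dDd   [S → d D d]
dDd ⇒ dSSDd   [D → S S D]
dSSDd ⇒ ddfSDd   [S → d f]
ddfSDd ⇒ ddfdDdDd   [S → d D d]
ddfdDdDd ⇒ ddfdSSDdDd   [D → S S D]
ddfdSSDdDd ⇒ ddfddfSDdDd   [S → d f]
ddfddfSDdDd ⇒ ddfddfdfDdDd   [S → d f]
ddfddfdfDdDd ⇒ ddfddfdffdDd   [D → f]
ddfddfdffdDd ⇒ ddfddfdffdfdfd   [D → f d f]

S⇒dDd⇒dSSDd⇒ddfSDd⇒ddfdDdDd⇒ddfdSSDdDd⇒ddfddfSDdDd⇒ddfddfdfDdDd⇒ddfddfdffdDd⇒ddfddfdffdfdfd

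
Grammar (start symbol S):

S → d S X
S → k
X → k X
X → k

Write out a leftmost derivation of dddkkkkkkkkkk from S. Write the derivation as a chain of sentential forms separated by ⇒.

S⇒dSX⇒ddSXX⇒dddSXXX⇒dddkXXX⇒dddkkXXX⇒dddkkkXXX⇒dddkkkkXXX⇒dddkkkkkXXX⇒dddkkkkkkXX⇒dddkkkkkkkX⇒dddkkkkkkkkX⇒dddkkkkkkkkkX⇒dddkkkkkkkkkk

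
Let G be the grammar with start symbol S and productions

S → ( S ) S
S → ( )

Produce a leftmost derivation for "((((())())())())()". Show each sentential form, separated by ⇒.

S⇒(S)S⇒((S)S)S⇒(((S)S)S)S⇒((((S)S)S)S)S⇒((((())S)S)S)S⇒((((())())S)S)S⇒((((())())())S)S⇒((((())())())())S⇒((((())())())())()

S ⇒ (S)S   [S → ( S ) S]
(S)S ⇒ ((S)S)S   [S → ( S ) S]
((S)S)S ⇒ (((S)S)S)S   [S → ( S ) S]
(((S)S)S)S ⇒ ((((S)S)S)S)S   [S → ( S ) S]
((((S)S)S)S)S ⇒ ((((())S)S)S)S   [S → ( )]
((((())S)S)S)S ⇒ ((((())())S)S)S   [S → ( )]
((((())())S)S)S ⇒ ((((())())())S)S   [S → ( )]
((((())())())S)S ⇒ ((((())())())())S   [S → ( )]
((((())())())())S ⇒ ((((())())())())()   [S → ( )]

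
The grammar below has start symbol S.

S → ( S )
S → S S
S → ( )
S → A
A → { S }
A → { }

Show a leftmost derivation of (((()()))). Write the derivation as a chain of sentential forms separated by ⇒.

S ⇒ (S)   [S → ( S )]
(S) ⇒ ((S))   [S → ( S )]
((S)) ⇒ (((S)))   [S → ( S )]
(((S))) ⇒ (((SS)))   [S → S S]
(((SS))) ⇒ (((()S)))   [S → ( )]
(((()S))) ⇒ (((()())))   [S → ( )]

S ⇒ (S) ⇒ ((S)) ⇒ (((S))) ⇒ (((SS))) ⇒ (((()S))) ⇒ (((()())))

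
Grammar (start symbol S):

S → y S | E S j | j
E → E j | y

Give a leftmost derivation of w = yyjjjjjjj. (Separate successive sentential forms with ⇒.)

S ⇒ yS ⇒ yESj ⇒ yEjSj ⇒ yEjjSj ⇒ yEjjjSj ⇒ yEjjjjSj ⇒ yEjjjjjSj ⇒ yyjjjjjSj ⇒ yyjjjjjjj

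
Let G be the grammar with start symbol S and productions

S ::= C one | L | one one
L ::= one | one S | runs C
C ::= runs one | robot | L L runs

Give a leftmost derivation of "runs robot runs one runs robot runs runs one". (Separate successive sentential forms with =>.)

S => C one => L L runs one => runs C L runs one => runs robot L runs one => runs robot runs C runs one => runs robot runs L L runs runs one => runs robot runs one L runs runs one => runs robot runs one runs C runs runs one => runs robot runs one runs robot runs runs one

S => C one   [S ::= C one]
C one => L L runs one   [C ::= L L runs]
L L runs one => runs C L runs one   [L ::= runs C]
runs C L runs one => runs robot L runs one   [C ::= robot]
runs robot L runs one => runs robot runs C runs one   [L ::= runs C]
runs robot runs C runs one => runs robot runs L L runs runs one   [C ::= L L runs]
runs robot runs L L runs runs one => runs robot runs one L runs runs one   [L ::= one]
runs robot runs one L runs runs one => runs robot runs one runs C runs runs one   [L ::= runs C]
runs robot runs one runs C runs runs one => runs robot runs one runs robot runs runs one   [C ::= robot]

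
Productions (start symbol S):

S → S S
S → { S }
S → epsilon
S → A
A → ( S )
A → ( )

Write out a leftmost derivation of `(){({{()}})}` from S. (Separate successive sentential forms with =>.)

S=>SS=>AS=>()S=>(){S}=>(){A}=>(){(S)}=>(){({S})}=>(){({{S}})}=>(){({{A}})}=>(){({{(S)}})}=>(){({{()}})}

S => SS   [S → S S]
SS => AS   [S → A]
AS => ()S   [A → ( )]
()S => (){S}   [S → { S }]
(){S} => (){A}   [S → A]
(){A} => (){(S)}   [A → ( S )]
(){(S)} => (){({S})}   [S → { S }]
(){({S})} => (){({{S}})}   [S → { S }]
(){({{S}})} => (){({{A}})}   [S → A]
(){({{A}})} => (){({{(S)}})}   [A → ( S )]
(){({{(S)}})} => (){({{()}})}   [S → epsilon]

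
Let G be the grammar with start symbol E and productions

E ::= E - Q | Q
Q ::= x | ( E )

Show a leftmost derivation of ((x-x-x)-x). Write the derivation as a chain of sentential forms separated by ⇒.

E ⇒ Q ⇒ (E) ⇒ (E-Q) ⇒ (Q-Q) ⇒ ((E)-Q) ⇒ ((E-Q)-Q) ⇒ ((E-Q-Q)-Q) ⇒ ((Q-Q-Q)-Q) ⇒ ((x-Q-Q)-Q) ⇒ ((x-x-Q)-Q) ⇒ ((x-x-x)-Q) ⇒ ((x-x-x)-x)

E ⇒ Q   [E ::= Q]
Q ⇒ (E)   [Q ::= ( E )]
(E) ⇒ (E-Q)   [E ::= E - Q]
(E-Q) ⇒ (Q-Q)   [E ::= Q]
(Q-Q) ⇒ ((E)-Q)   [Q ::= ( E )]
((E)-Q) ⇒ ((E-Q)-Q)   [E ::= E - Q]
((E-Q)-Q) ⇒ ((E-Q-Q)-Q)   [E ::= E - Q]
((E-Q-Q)-Q) ⇒ ((Q-Q-Q)-Q)   [E ::= Q]
((Q-Q-Q)-Q) ⇒ ((x-Q-Q)-Q)   [Q ::= x]
((x-Q-Q)-Q) ⇒ ((x-x-Q)-Q)   [Q ::= x]
((x-x-Q)-Q) ⇒ ((x-x-x)-Q)   [Q ::= x]
((x-x-x)-Q) ⇒ ((x-x-x)-x)   [Q ::= x]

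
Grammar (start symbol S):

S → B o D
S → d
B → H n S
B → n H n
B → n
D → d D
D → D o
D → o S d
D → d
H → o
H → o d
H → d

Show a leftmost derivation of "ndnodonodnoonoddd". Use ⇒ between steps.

S ⇒ BoD   [S → B o D]
BoD ⇒ nHnoD   [B → n H n]
nHnoD ⇒ ndnoD   [H → d]
ndnoD ⇒ ndnodD   [D → d D]
ndnodD ⇒ ndnodoSd   [D → o S d]
ndnodoSd ⇒ ndnodoBoDd   [S → B o D]
ndnodoBoDd ⇒ ndnodonHnoDd   [B → n H n]
ndnodonHnoDd ⇒ ndnodonodnoDd   [H → o d]
ndnodonodnoDd ⇒ ndnodonodnooSdd   [D → o S d]
ndnodonodnooSdd ⇒ ndnodonodnooBoDdd   [S → B o D]
ndnodonodnooBoDdd ⇒ ndnodonodnoonoDdd   [B → n]
ndnodonodnoonoDdd ⇒ ndnodonodnoonoddd   [D → d]

S ⇒ BoD ⇒ nHnoD ⇒ ndnoD ⇒ ndnodD ⇒ ndnodoSd ⇒ ndnodoBoDd ⇒ ndnodonHnoDd ⇒ ndnodonodnoDd ⇒ ndnodonodnooSdd ⇒ ndnodonodnooBoDdd ⇒ ndnodonodnoonoDdd ⇒ ndnodonodnoonoddd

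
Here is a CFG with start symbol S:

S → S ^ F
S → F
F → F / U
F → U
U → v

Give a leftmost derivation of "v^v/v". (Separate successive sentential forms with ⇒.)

S ⇒ S^F   [S → S ^ F]
S^F ⇒ F^F   [S → F]
F^F ⇒ U^F   [F → U]
U^F ⇒ v^F   [U → v]
v^F ⇒ v^F/U   [F → F / U]
v^F/U ⇒ v^U/U   [F → U]
v^U/U ⇒ v^v/U   [U → v]
v^v/U ⇒ v^v/v   [U → v]

S ⇒ S^F ⇒ F^F ⇒ U^F ⇒ v^F ⇒ v^F/U ⇒ v^U/U ⇒ v^v/U ⇒ v^v/v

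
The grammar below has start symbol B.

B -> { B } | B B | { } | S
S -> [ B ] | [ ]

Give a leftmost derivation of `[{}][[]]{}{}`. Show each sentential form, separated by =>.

B => BB => SB => [B]B => [{}]B => [{}]BB => [{}]BBB => [{}]SBB => [{}][B]BB => [{}][S]BB => [{}][[]]BB => [{}][[]]{}B => [{}][[]]{}{}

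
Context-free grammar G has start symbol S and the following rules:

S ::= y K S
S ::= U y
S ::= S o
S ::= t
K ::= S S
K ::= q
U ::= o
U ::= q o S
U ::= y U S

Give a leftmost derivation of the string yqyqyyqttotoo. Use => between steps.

S => yKS => yqS => yqSo => yqSoo => yqyKSoo => yqyqSoo => yqyqyKSoo => yqyqySSSoo => yqyqyyKSSSoo => yqyqyyqSSSoo => yqyqyyqtSSoo => yqyqyyqtSoSoo => yqyqyyqttoSoo => yqyqyyqttotoo

S => yKS   [S ::= y K S]
yKS => yqS   [K ::= q]
yqS => yqSo   [S ::= S o]
yqSo => yqSoo   [S ::= S o]
yqSoo => yqyKSoo   [S ::= y K S]
yqyKSoo => yqyqSoo   [K ::= q]
yqyqSoo => yqyqyKSoo   [S ::= y K S]
yqyqyKSoo => yqyqySSSoo   [K ::= S S]
yqyqySSSoo => yqyqyyKSSSoo   [S ::= y K S]
yqyqyyKSSSoo => yqyqyyqSSSoo   [K ::= q]
yqyqyyqSSSoo => yqyqyyqtSSoo   [S ::= t]
yqyqyyqtSSoo => yqyqyyqtSoSoo   [S ::= S o]
yqyqyyqtSoSoo => yqyqyyqttoSoo   [S ::= t]
yqyqyyqttoSoo => yqyqyyqttotoo   [S ::= t]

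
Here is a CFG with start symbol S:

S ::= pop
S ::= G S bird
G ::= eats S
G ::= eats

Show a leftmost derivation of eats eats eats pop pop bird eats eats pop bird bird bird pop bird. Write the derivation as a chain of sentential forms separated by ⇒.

S ⇒ G S bird   [S ::= G S bird]
G S bird ⇒ eats S S bird   [G ::= eats S]
eats S S bird ⇒ eats G S bird S bird   [S ::= G S bird]
eats G S bird S bird ⇒ eats eats S S bird S bird   [G ::= eats S]
eats eats S S bird S bird ⇒ eats eats G S bird S bird S bird   [S ::= G S bird]
eats eats G S bird S bird S bird ⇒ eats eats eats S S bird S bird S bird   [G ::= eats S]
eats eats eats S S bird S bird S bird ⇒ eats eats eats pop S bird S bird S bird   [S ::= pop]
eats eats eats pop S bird S bird S bird ⇒ eats eats eats pop pop bird S bird S bird   [S ::= pop]
eats eats eats pop pop bird S bird S bird ⇒ eats eats eats pop pop bird G S bird bird S bird   [S ::= G S bird]
eats eats eats pop pop bird G S bird bird S bird ⇒ eats eats eats pop pop bird eats S bird bird S bird   [G ::= eats]
eats eats eats pop pop bird eats S bird bird S bird ⇒ eats eats eats pop pop bird eats G S bird bird bird S bird   [S ::= G S bird]
eats eats eats pop pop bird eats G S bird bird bird S bird ⇒ eats eats eats pop pop bird eats eats S bird bird bird S bird   [G ::= eats]
eats eats eats pop pop bird eats eats S bird bird bird S bird ⇒ eats eats eats pop pop bird eats eats pop bird bird bird S bird   [S ::= pop]
eats eats eats pop pop bird eats eats pop bird bird bird S bird ⇒ eats eats eats pop pop bird eats eats pop bird bird bird pop bird   [S ::= pop]

S ⇒ G S bird ⇒ eats S S bird ⇒ eats G S bird S bird ⇒ eats eats S S bird S bird ⇒ eats eats G S bird S bird S bird ⇒ eats eats eats S S bird S bird S bird ⇒ eats eats eats pop S bird S bird S bird ⇒ eats eats eats pop pop bird S bird S bird ⇒ eats eats eats pop pop bird G S bird bird S bird ⇒ eats eats eats pop pop bird eats S bird bird S bird ⇒ eats eats eats pop pop bird eats G S bird bird bird S bird ⇒ eats eats eats pop pop bird eats eats S bird bird bird S bird ⇒ eats eats eats pop pop bird eats eats pop bird bird bird S bird ⇒ eats eats eats pop pop bird eats eats pop bird bird bird pop bird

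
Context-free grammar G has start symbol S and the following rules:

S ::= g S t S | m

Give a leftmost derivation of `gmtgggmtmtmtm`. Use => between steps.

S => gStS => gmtS => gmtgStS => gmtggStStS => gmtgggStStStS => gmtgggmtStStS => gmtgggmtmtStS => gmtgggmtmtmtS => gmtgggmtmtmtm

S => gStS   [S ::= g S t S]
gStS => gmtS   [S ::= m]
gmtS => gmtgStS   [S ::= g S t S]
gmtgStS => gmtggStStS   [S ::= g S t S]
gmtggStStS => gmtgggStStStS   [S ::= g S t S]
gmtgggStStStS => gmtgggmtStStS   [S ::= m]
gmtgggmtStStS => gmtgggmtmtStS   [S ::= m]
gmtgggmtmtStS => gmtgggmtmtmtS   [S ::= m]
gmtgggmtmtmtS => gmtgggmtmtmtm   [S ::= m]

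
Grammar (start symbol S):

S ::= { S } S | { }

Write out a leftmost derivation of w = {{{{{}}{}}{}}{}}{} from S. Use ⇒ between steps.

S ⇒ {S}S   [S ::= { S } S]
{S}S ⇒ {{S}S}S   [S ::= { S } S]
{{S}S}S ⇒ {{{S}S}S}S   [S ::= { S } S]
{{{S}S}S}S ⇒ {{{{S}S}S}S}S   [S ::= { S } S]
{{{{S}S}S}S}S ⇒ {{{{{}}S}S}S}S   [S ::= { }]
{{{{{}}S}S}S}S ⇒ {{{{{}}{}}S}S}S   [S ::= { }]
{{{{{}}{}}S}S}S ⇒ {{{{{}}{}}{}}S}S   [S ::= { }]
{{{{{}}{}}{}}S}S ⇒ {{{{{}}{}}{}}{}}S   [S ::= { }]
{{{{{}}{}}{}}{}}S ⇒ {{{{{}}{}}{}}{}}{}   [S ::= { }]

S ⇒ {S}S ⇒ {{S}S}S ⇒ {{{S}S}S}S ⇒ {{{{S}S}S}S}S ⇒ {{{{{}}S}S}S}S ⇒ {{{{{}}{}}S}S}S ⇒ {{{{{}}{}}{}}S}S ⇒ {{{{{}}{}}{}}{}}S ⇒ {{{{{}}{}}{}}{}}{}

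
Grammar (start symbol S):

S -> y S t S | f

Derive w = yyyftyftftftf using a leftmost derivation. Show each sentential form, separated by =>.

S=>yStS=>yyStStS=>yyyStStStS=>yyyftStStS=>yyyftyStStStS=>yyyftyftStStS=>yyyftyftftStS=>yyyftyftftftS=>yyyftyftftftf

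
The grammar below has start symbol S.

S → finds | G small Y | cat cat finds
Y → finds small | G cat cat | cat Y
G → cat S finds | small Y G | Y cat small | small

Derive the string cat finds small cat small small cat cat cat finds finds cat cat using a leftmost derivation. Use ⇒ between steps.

S ⇒ G small Y ⇒ Y cat small small Y ⇒ cat Y cat small small Y ⇒ cat finds small cat small small Y ⇒ cat finds small cat small small G cat cat ⇒ cat finds small cat small small cat S finds cat cat ⇒ cat finds small cat small small cat cat cat finds finds cat cat

S ⇒ G small Y   [S → G small Y]
G small Y ⇒ Y cat small small Y   [G → Y cat small]
Y cat small small Y ⇒ cat Y cat small small Y   [Y → cat Y]
cat Y cat small small Y ⇒ cat finds small cat small small Y   [Y → finds small]
cat finds small cat small small Y ⇒ cat finds small cat small small G cat cat   [Y → G cat cat]
cat finds small cat small small G cat cat ⇒ cat finds small cat small small cat S finds cat cat   [G → cat S finds]
cat finds small cat small small cat S finds cat cat ⇒ cat finds small cat small small cat cat cat finds finds cat cat   [S → cat cat finds]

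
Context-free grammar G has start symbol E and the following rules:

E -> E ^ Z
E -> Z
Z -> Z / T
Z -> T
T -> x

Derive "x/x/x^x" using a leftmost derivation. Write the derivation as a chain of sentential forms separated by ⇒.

E ⇒ E^Z ⇒ Z^Z ⇒ Z/T^Z ⇒ Z/T/T^Z ⇒ T/T/T^Z ⇒ x/T/T^Z ⇒ x/x/T^Z ⇒ x/x/x^Z ⇒ x/x/x^T ⇒ x/x/x^x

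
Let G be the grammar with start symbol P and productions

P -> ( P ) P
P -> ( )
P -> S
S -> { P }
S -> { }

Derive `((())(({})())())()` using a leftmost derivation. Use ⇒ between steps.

P⇒(P)P⇒((P)P)P⇒((())P)P⇒((())(P)P)P⇒((())((P)P)P)P⇒((())((S)P)P)P⇒((())(({})P)P)P⇒((())(({})())P)P⇒((())(({})())())P⇒((())(({})())())()

P ⇒ (P)P   [P -> ( P ) P]
(P)P ⇒ ((P)P)P   [P -> ( P ) P]
((P)P)P ⇒ ((())P)P   [P -> ( )]
((())P)P ⇒ ((())(P)P)P   [P -> ( P ) P]
((())(P)P)P ⇒ ((())((P)P)P)P   [P -> ( P ) P]
((())((P)P)P)P ⇒ ((())((S)P)P)P   [P -> S]
((())((S)P)P)P ⇒ ((())(({})P)P)P   [S -> { }]
((())(({})P)P)P ⇒ ((())(({})())P)P   [P -> ( )]
((())(({})())P)P ⇒ ((())(({})())())P   [P -> ( )]
((())(({})())())P ⇒ ((())(({})())())()   [P -> ( )]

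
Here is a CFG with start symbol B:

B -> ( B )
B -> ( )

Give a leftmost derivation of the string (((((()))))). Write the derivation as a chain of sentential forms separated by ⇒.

B ⇒ (B) ⇒ ((B)) ⇒ (((B))) ⇒ ((((B)))) ⇒ (((((B))))) ⇒ (((((())))))

B ⇒ (B)   [B -> ( B )]
(B) ⇒ ((B))   [B -> ( B )]
((B)) ⇒ (((B)))   [B -> ( B )]
(((B))) ⇒ ((((B))))   [B -> ( B )]
((((B)))) ⇒ (((((B)))))   [B -> ( B )]
(((((B))))) ⇒ (((((())))))   [B -> ( )]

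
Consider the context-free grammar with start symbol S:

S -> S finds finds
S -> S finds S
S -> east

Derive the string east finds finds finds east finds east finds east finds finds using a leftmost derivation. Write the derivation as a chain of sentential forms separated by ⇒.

S ⇒ S finds finds ⇒ S finds S finds finds ⇒ S finds S finds S finds finds ⇒ S finds finds finds S finds S finds finds ⇒ east finds finds finds S finds S finds finds ⇒ east finds finds finds east finds S finds finds ⇒ east finds finds finds east finds S finds S finds finds ⇒ east finds finds finds east finds east finds S finds finds ⇒ east finds finds finds east finds east finds east finds finds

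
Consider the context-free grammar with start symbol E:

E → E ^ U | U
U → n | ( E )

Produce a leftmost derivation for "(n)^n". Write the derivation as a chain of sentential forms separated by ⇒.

E ⇒ E^U ⇒ U^U ⇒ (E)^U ⇒ (U)^U ⇒ (n)^U ⇒ (n)^n

E ⇒ E^U   [E → E ^ U]
E^U ⇒ U^U   [E → U]
U^U ⇒ (E)^U   [U → ( E )]
(E)^U ⇒ (U)^U   [E → U]
(U)^U ⇒ (n)^U   [U → n]
(n)^U ⇒ (n)^n   [U → n]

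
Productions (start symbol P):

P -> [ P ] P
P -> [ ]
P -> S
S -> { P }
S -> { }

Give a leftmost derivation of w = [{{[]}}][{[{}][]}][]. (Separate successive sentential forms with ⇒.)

P ⇒ [P]P   [P -> [ P ] P]
[P]P ⇒ [S]P   [P -> S]
[S]P ⇒ [{P}]P   [S -> { P }]
[{P}]P ⇒ [{S}]P   [P -> S]
[{S}]P ⇒ [{{P}}]P   [S -> { P }]
[{{P}}]P ⇒ [{{[]}}]P   [P -> [ ]]
[{{[]}}]P ⇒ [{{[]}}][P]P   [P -> [ P ] P]
[{{[]}}][P]P ⇒ [{{[]}}][S]P   [P -> S]
[{{[]}}][S]P ⇒ [{{[]}}][{P}]P   [S -> { P }]
[{{[]}}][{P}]P ⇒ [{{[]}}][{[P]P}]P   [P -> [ P ] P]
[{{[]}}][{[P]P}]P ⇒ [{{[]}}][{[S]P}]P   [P -> S]
[{{[]}}][{[S]P}]P ⇒ [{{[]}}][{[{}]P}]P   [S -> { }]
[{{[]}}][{[{}]P}]P ⇒ [{{[]}}][{[{}][]}]P   [P -> [ ]]
[{{[]}}][{[{}][]}]P ⇒ [{{[]}}][{[{}][]}][]   [P -> [ ]]

P ⇒ [P]P ⇒ [S]P ⇒ [{P}]P ⇒ [{S}]P ⇒ [{{P}}]P ⇒ [{{[]}}]P ⇒ [{{[]}}][P]P ⇒ [{{[]}}][S]P ⇒ [{{[]}}][{P}]P ⇒ [{{[]}}][{[P]P}]P ⇒ [{{[]}}][{[S]P}]P ⇒ [{{[]}}][{[{}]P}]P ⇒ [{{[]}}][{[{}][]}]P ⇒ [{{[]}}][{[{}][]}][]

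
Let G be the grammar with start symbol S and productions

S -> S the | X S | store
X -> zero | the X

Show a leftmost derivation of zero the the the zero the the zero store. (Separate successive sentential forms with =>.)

S => X S   [S -> X S]
X S => zero S   [X -> zero]
zero S => zero X S   [S -> X S]
zero X S => zero the X S   [X -> the X]
zero the X S => zero the the X S   [X -> the X]
zero the the X S => zero the the the X S   [X -> the X]
zero the the the X S => zero the the the zero S   [X -> zero]
zero the the the zero S => zero the the the zero X S   [S -> X S]
zero the the the zero X S => zero the the the zero the X S   [X -> the X]
zero the the the zero the X S => zero the the the zero the the X S   [X -> the X]
zero the the the zero the the X S => zero the the the zero the the zero S   [X -> zero]
zero the the the zero the the zero S => zero the the the zero the the zero store   [S -> store]

S => X S => zero S => zero X S => zero the X S => zero the the X S => zero the the the X S => zero the the the zero S => zero the the the zero X S => zero the the the zero the X S => zero the the the zero the the X S => zero the the the zero the the zero S => zero the the the zero the the zero store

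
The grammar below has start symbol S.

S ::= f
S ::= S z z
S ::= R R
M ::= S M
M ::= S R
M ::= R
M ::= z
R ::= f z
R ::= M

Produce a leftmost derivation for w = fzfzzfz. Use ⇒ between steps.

S ⇒ RR   [S ::= R R]
RR ⇒ fzR   [R ::= f z]
fzR ⇒ fzM   [R ::= M]
fzM ⇒ fzSR   [M ::= S R]
fzSR ⇒ fzRRR   [S ::= R R]
fzRRR ⇒ fzfzRR   [R ::= f z]
fzfzRR ⇒ fzfzMR   [R ::= M]
fzfzMR ⇒ fzfzzR   [M ::= z]
fzfzzR ⇒ fzfzzfz   [R ::= f z]

S ⇒ RR ⇒ fzR ⇒ fzM ⇒ fzSR ⇒ fzRRR ⇒ fzfzRR ⇒ fzfzMR ⇒ fzfzzR ⇒ fzfzzfz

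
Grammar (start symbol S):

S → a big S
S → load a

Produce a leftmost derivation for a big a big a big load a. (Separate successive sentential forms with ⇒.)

S ⇒ a big S   [S → a big S]
a big S ⇒ a big a big S   [S → a big S]
a big a big S ⇒ a big a big a big S   [S → a big S]
a big a big a big S ⇒ a big a big a big load a   [S → load a]

S ⇒ a big S ⇒ a big a big S ⇒ a big a big a big S ⇒ a big a big a big load a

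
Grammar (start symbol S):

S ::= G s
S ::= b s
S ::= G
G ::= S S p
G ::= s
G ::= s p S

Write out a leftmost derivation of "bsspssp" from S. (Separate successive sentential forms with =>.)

S=>G=>SSp=>bsSp=>bsGp=>bsspSp=>bsspGsp=>bsspssp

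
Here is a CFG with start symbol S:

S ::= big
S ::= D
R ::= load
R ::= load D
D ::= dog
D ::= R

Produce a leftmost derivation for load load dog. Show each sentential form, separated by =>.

S => D   [S ::= D]
D => R   [D ::= R]
R => load D   [R ::= load D]
load D => load R   [D ::= R]
load R => load load D   [R ::= load D]
load load D => load load dog   [D ::= dog]

S => D => R => load D => load R => load load D => load load dog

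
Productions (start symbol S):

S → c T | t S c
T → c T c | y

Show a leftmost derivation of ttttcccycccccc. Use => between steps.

S => tSc   [S → t S c]
tSc => ttScc   [S → t S c]
ttScc => tttSccc   [S → t S c]
tttSccc => ttttScccc   [S → t S c]
ttttScccc => ttttcTcccc   [S → c T]
ttttcTcccc => ttttccTccccc   [T → c T c]
ttttccTccccc => ttttcccTcccccc   [T → c T c]
ttttcccTcccccc => ttttcccycccccc   [T → y]

S=>tSc=>ttScc=>tttSccc=>ttttScccc=>ttttcTcccc=>ttttccTccccc=>ttttcccTcccccc=>ttttcccycccccc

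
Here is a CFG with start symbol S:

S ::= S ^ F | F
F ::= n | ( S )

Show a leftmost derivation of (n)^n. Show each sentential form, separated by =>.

S => S^F => F^F => (S)^F => (F)^F => (n)^F => (n)^n

S => S^F   [S ::= S ^ F]
S^F => F^F   [S ::= F]
F^F => (S)^F   [F ::= ( S )]
(S)^F => (F)^F   [S ::= F]
(F)^F => (n)^F   [F ::= n]
(n)^F => (n)^n   [F ::= n]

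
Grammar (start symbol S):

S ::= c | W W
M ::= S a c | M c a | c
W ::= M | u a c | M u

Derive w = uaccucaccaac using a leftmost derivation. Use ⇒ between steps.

S ⇒ WW ⇒ uacW ⇒ uacM ⇒ uacSac ⇒ uacWWac ⇒ uacMuWac ⇒ uaccuWac ⇒ uaccuMac ⇒ uaccuMcaac ⇒ uaccuSaccaac ⇒ uaccucaccaac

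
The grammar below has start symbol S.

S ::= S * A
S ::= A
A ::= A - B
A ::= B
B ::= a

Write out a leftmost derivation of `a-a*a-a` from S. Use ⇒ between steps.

S ⇒ S*A   [S ::= S * A]
S*A ⇒ A*A   [S ::= A]
A*A ⇒ A-B*A   [A ::= A - B]
A-B*A ⇒ B-B*A   [A ::= B]
B-B*A ⇒ a-B*A   [B ::= a]
a-B*A ⇒ a-a*A   [B ::= a]
a-a*A ⇒ a-a*A-B   [A ::= A - B]
a-a*A-B ⇒ a-a*B-B   [A ::= B]
a-a*B-B ⇒ a-a*a-B   [B ::= a]
a-a*a-B ⇒ a-a*a-a   [B ::= a]

S ⇒ S*A ⇒ A*A ⇒ A-B*A ⇒ B-B*A ⇒ a-B*A ⇒ a-a*A ⇒ a-a*A-B ⇒ a-a*B-B ⇒ a-a*a-B ⇒ a-a*a-a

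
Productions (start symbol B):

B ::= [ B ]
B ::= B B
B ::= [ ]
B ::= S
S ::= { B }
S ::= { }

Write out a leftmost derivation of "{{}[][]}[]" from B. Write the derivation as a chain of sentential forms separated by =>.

B => BB   [B ::= B B]
BB => SB   [B ::= S]
SB => {B}B   [S ::= { B }]
{B}B => {BB}B   [B ::= B B]
{BB}B => {BBB}B   [B ::= B B]
{BBB}B => {SBB}B   [B ::= S]
{SBB}B => {{}BB}B   [S ::= { }]
{{}BB}B => {{}[]B}B   [B ::= [ ]]
{{}[]B}B => {{}[][]}B   [B ::= [ ]]
{{}[][]}B => {{}[][]}[]   [B ::= [ ]]

B => BB => SB => {B}B => {BB}B => {BBB}B => {SBB}B => {{}BB}B => {{}[]B}B => {{}[][]}B => {{}[][]}[]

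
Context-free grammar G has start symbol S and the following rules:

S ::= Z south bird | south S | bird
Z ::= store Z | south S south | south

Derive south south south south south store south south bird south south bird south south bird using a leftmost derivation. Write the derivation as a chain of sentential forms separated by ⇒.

S ⇒ Z south bird   [S ::= Z south bird]
Z south bird ⇒ south S south south bird   [Z ::= south S south]
south S south south bird ⇒ south south S south south bird   [S ::= south S]
south south S south south bird ⇒ south south south S south south bird   [S ::= south S]
south south south S south south bird ⇒ south south south Z south bird south south bird   [S ::= Z south bird]
south south south Z south bird south south bird ⇒ south south south south S south south bird south south bird   [Z ::= south S south]
south south south south S south south bird south south bird ⇒ south south south south south S south south bird south south bird   [S ::= south S]
south south south south south S south south bird south south bird ⇒ south south south south south Z south bird south south bird south south bird   [S ::= Z south bird]
south south south south south Z south bird south south bird south south bird ⇒ south south south south south store Z south bird south south bird south south bird   [Z ::= store Z]
south south south south south store Z south bird south south bird south south bird ⇒ south south south south south store south south bird south south bird south south bird   [Z ::= south]

S ⇒ Z south bird ⇒ south S south south bird ⇒ south south S south south bird ⇒ south south south S south south bird ⇒ south south south Z south bird south south bird ⇒ south south south south S south south bird south south bird ⇒ south south south south south S south south bird south south bird ⇒ south south south south south Z south bird south south bird south south bird ⇒ south south south south south store Z south bird south south bird south south bird ⇒ south south south south south store south south bird south south bird south south bird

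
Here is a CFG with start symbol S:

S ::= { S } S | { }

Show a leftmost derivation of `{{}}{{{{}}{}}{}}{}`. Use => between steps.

S => {S}S => {{}}S => {{}}{S}S => {{}}{{S}S}S => {{}}{{{S}S}S}S => {{}}{{{{}}S}S}S => {{}}{{{{}}{}}S}S => {{}}{{{{}}{}}{}}S => {{}}{{{{}}{}}{}}{}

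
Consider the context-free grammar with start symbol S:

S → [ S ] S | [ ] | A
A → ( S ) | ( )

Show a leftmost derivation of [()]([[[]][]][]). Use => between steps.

S => [S]S   [S → [ S ] S]
[S]S => [A]S   [S → A]
[A]S => [()]S   [A → ( )]
[()]S => [()]A   [S → A]
[()]A => [()](S)   [A → ( S )]
[()](S) => [()]([S]S)   [S → [ S ] S]
[()]([S]S) => [()]([[S]S]S)   [S → [ S ] S]
[()]([[S]S]S) => [()]([[[]]S]S)   [S → [ ]]
[()]([[[]]S]S) => [()]([[[]][]]S)   [S → [ ]]
[()]([[[]][]]S) => [()]([[[]][]][])   [S → [ ]]

S => [S]S => [A]S => [()]S => [()]A => [()](S) => [()]([S]S) => [()]([[S]S]S) => [()]([[[]]S]S) => [()]([[[]][]]S) => [()]([[[]][]][])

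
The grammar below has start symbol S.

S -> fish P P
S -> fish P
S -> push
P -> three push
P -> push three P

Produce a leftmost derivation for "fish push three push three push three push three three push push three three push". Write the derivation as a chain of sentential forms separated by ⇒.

S ⇒ fish P P ⇒ fish push three P P ⇒ fish push three push three P P ⇒ fish push three push three push three P P ⇒ fish push three push three push three push three P P ⇒ fish push three push three push three push three three push P ⇒ fish push three push three push three push three three push push three P ⇒ fish push three push three push three push three three push push three three push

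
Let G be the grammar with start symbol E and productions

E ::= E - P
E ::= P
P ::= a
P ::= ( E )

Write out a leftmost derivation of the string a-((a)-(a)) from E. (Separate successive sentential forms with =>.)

E => E-P => P-P => a-P => a-(E) => a-(E-P) => a-(P-P) => a-((E)-P) => a-((P)-P) => a-((a)-P) => a-((a)-(E)) => a-((a)-(P)) => a-((a)-(a))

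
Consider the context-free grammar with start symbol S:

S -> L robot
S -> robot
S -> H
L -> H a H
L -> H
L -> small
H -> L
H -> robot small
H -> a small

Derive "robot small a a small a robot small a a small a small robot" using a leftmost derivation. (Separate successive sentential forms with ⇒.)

S ⇒ L robot ⇒ H a H robot ⇒ robot small a H robot ⇒ robot small a L robot ⇒ robot small a H a H robot ⇒ robot small a a small a H robot ⇒ robot small a a small a L robot ⇒ robot small a a small a H a H robot ⇒ robot small a a small a L a H robot ⇒ robot small a a small a H a H a H robot ⇒ robot small a a small a robot small a H a H robot ⇒ robot small a a small a robot small a a small a H robot ⇒ robot small a a small a robot small a a small a L robot ⇒ robot small a a small a robot small a a small a small robot

S ⇒ L robot   [S -> L robot]
L robot ⇒ H a H robot   [L -> H a H]
H a H robot ⇒ robot small a H robot   [H -> robot small]
robot small a H robot ⇒ robot small a L robot   [H -> L]
robot small a L robot ⇒ robot small a H a H robot   [L -> H a H]
robot small a H a H robot ⇒ robot small a a small a H robot   [H -> a small]
robot small a a small a H robot ⇒ robot small a a small a L robot   [H -> L]
robot small a a small a L robot ⇒ robot small a a small a H a H robot   [L -> H a H]
robot small a a small a H a H robot ⇒ robot small a a small a L a H robot   [H -> L]
robot small a a small a L a H robot ⇒ robot small a a small a H a H a H robot   [L -> H a H]
robot small a a small a H a H a H robot ⇒ robot small a a small a robot small a H a H robot   [H -> robot small]
robot small a a small a robot small a H a H robot ⇒ robot small a a small a robot small a a small a H robot   [H -> a small]
robot small a a small a robot small a a small a H robot ⇒ robot small a a small a robot small a a small a L robot   [H -> L]
robot small a a small a robot small a a small a L robot ⇒ robot small a a small a robot small a a small a small robot   [L -> small]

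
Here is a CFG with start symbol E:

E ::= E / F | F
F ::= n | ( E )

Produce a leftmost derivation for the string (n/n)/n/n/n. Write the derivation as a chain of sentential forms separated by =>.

E => E/F   [E ::= E / F]
E/F => E/F/F   [E ::= E / F]
E/F/F => E/F/F/F   [E ::= E / F]
E/F/F/F => F/F/F/F   [E ::= F]
F/F/F/F => (E)/F/F/F   [F ::= ( E )]
(E)/F/F/F => (E/F)/F/F/F   [E ::= E / F]
(E/F)/F/F/F => (F/F)/F/F/F   [E ::= F]
(F/F)/F/F/F => (n/F)/F/F/F   [F ::= n]
(n/F)/F/F/F => (n/n)/F/F/F   [F ::= n]
(n/n)/F/F/F => (n/n)/n/F/F   [F ::= n]
(n/n)/n/F/F => (n/n)/n/n/F   [F ::= n]
(n/n)/n/n/F => (n/n)/n/n/n   [F ::= n]

E => E/F => E/F/F => E/F/F/F => F/F/F/F => (E)/F/F/F => (E/F)/F/F/F => (F/F)/F/F/F => (n/F)/F/F/F => (n/n)/F/F/F => (n/n)/n/F/F => (n/n)/n/n/F => (n/n)/n/n/n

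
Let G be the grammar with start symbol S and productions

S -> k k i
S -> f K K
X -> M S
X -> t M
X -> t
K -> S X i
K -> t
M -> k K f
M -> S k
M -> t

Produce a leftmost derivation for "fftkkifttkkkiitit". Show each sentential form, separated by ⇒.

S ⇒ fKK   [S -> f K K]
fKK ⇒ fSXiK   [K -> S X i]
fSXiK ⇒ ffKKXiK   [S -> f K K]
ffKKXiK ⇒ fftKXiK   [K -> t]
fftKXiK ⇒ fftSXiXiK   [K -> S X i]
fftSXiXiK ⇒ fftkkiXiXiK   [S -> k k i]
fftkkiXiXiK ⇒ fftkkiMSiXiK   [X -> M S]
fftkkiMSiXiK ⇒ fftkkiSkSiXiK   [M -> S k]
fftkkiSkSiXiK ⇒ fftkkifKKkSiXiK   [S -> f K K]
fftkkifKKkSiXiK ⇒ fftkkiftKkSiXiK   [K -> t]
fftkkiftKkSiXiK ⇒ fftkkifttkSiXiK   [K -> t]
fftkkifttkSiXiK ⇒ fftkkifttkkkiiXiK   [S -> k k i]
fftkkifttkkkiiXiK ⇒ fftkkifttkkkiitiK   [X -> t]
fftkkifttkkkiitiK ⇒ fftkkifttkkkiitit   [K -> t]

S ⇒ fKK ⇒ fSXiK ⇒ ffKKXiK ⇒ fftKXiK ⇒ fftSXiXiK ⇒ fftkkiXiXiK ⇒ fftkkiMSiXiK ⇒ fftkkiSkSiXiK ⇒ fftkkifKKkSiXiK ⇒ fftkkiftKkSiXiK ⇒ fftkkifttkSiXiK ⇒ fftkkifttkkkiiXiK ⇒ fftkkifttkkkiitiK ⇒ fftkkifttkkkiitit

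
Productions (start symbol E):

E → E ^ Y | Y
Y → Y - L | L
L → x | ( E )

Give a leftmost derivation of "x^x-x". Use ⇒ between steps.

E ⇒ E^Y   [E → E ^ Y]
E^Y ⇒ Y^Y   [E → Y]
Y^Y ⇒ L^Y   [Y → L]
L^Y ⇒ x^Y   [L → x]
x^Y ⇒ x^Y-L   [Y → Y - L]
x^Y-L ⇒ x^L-L   [Y → L]
x^L-L ⇒ x^x-L   [L → x]
x^x-L ⇒ x^x-x   [L → x]

E⇒E^Y⇒Y^Y⇒L^Y⇒x^Y⇒x^Y-L⇒x^L-L⇒x^x-L⇒x^x-x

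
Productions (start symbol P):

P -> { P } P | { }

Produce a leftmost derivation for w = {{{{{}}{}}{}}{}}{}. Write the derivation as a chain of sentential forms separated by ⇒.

P ⇒ {P}P   [P -> { P } P]
{P}P ⇒ {{P}P}P   [P -> { P } P]
{{P}P}P ⇒ {{{P}P}P}P   [P -> { P } P]
{{{P}P}P}P ⇒ {{{{P}P}P}P}P   [P -> { P } P]
{{{{P}P}P}P}P ⇒ {{{{{}}P}P}P}P   [P -> { }]
{{{{{}}P}P}P}P ⇒ {{{{{}}{}}P}P}P   [P -> { }]
{{{{{}}{}}P}P}P ⇒ {{{{{}}{}}{}}P}P   [P -> { }]
{{{{{}}{}}{}}P}P ⇒ {{{{{}}{}}{}}{}}P   [P -> { }]
{{{{{}}{}}{}}{}}P ⇒ {{{{{}}{}}{}}{}}{}   [P -> { }]

P ⇒ {P}P ⇒ {{P}P}P ⇒ {{{P}P}P}P ⇒ {{{{P}P}P}P}P ⇒ {{{{{}}P}P}P}P ⇒ {{{{{}}{}}P}P}P ⇒ {{{{{}}{}}{}}P}P ⇒ {{{{{}}{}}{}}{}}P ⇒ {{{{{}}{}}{}}{}}{}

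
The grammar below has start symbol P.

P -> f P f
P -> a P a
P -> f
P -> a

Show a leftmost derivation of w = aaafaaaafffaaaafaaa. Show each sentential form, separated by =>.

P => aPa   [P -> a P a]
aPa => aaPaa   [P -> a P a]
aaPaa => aaaPaaa   [P -> a P a]
aaaPaaa => aaafPfaaa   [P -> f P f]
aaafPfaaa => aaafaPafaaa   [P -> a P a]
aaafaPafaaa => aaafaaPaafaaa   [P -> a P a]
aaafaaPaafaaa => aaafaaaPaaafaaa   [P -> a P a]
aaafaaaPaaafaaa => aaafaaaaPaaaafaaa   [P -> a P a]
aaafaaaaPaaaafaaa => aaafaaaafPfaaaafaaa   [P -> f P f]
aaafaaaafPfaaaafaaa => aaafaaaafffaaaafaaa   [P -> f]

P => aPa => aaPaa => aaaPaaa => aaafPfaaa => aaafaPafaaa => aaafaaPaafaaa => aaafaaaPaaafaaa => aaafaaaaPaaaafaaa => aaafaaaafPfaaaafaaa => aaafaaaafffaaaafaaa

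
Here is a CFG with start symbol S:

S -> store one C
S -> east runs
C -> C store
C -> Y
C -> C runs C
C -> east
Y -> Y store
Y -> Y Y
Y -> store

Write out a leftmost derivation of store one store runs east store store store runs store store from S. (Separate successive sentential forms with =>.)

S => store one C => store one C runs C => store one C runs C runs C => store one Y runs C runs C => store one store runs C runs C => store one store runs C store runs C => store one store runs C store store runs C => store one store runs C store store store runs C => store one store runs east store store store runs C => store one store runs east store store store runs Y => store one store runs east store store store runs Y store => store one store runs east store store store runs store store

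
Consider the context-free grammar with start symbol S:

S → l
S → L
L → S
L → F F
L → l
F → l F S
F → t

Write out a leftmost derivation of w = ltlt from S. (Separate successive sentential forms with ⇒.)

S ⇒ L ⇒ FF ⇒ lFSF ⇒ ltSF ⇒ ltlF ⇒ ltlt

S ⇒ L   [S → L]
L ⇒ FF   [L → F F]
FF ⇒ lFSF   [F → l F S]
lFSF ⇒ ltSF   [F → t]
ltSF ⇒ ltlF   [S → l]
ltlF ⇒ ltlt   [F → t]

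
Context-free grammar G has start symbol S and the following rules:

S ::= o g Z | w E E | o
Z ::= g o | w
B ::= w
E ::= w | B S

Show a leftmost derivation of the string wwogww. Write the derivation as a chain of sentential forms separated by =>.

S => wEE   [S ::= w E E]
wEE => wBSE   [E ::= B S]
wBSE => wwSE   [B ::= w]
wwSE => wwogZE   [S ::= o g Z]
wwogZE => wwogwE   [Z ::= w]
wwogwE => wwogww   [E ::= w]

S => wEE => wBSE => wwSE => wwogZE => wwogwE => wwogww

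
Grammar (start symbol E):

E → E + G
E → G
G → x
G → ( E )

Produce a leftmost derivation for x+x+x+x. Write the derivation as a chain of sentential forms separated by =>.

E=>E+G=>E+G+G=>E+G+G+G=>G+G+G+G=>x+G+G+G=>x+x+G+G=>x+x+x+G=>x+x+x+x

E => E+G   [E → E + G]
E+G => E+G+G   [E → E + G]
E+G+G => E+G+G+G   [E → E + G]
E+G+G+G => G+G+G+G   [E → G]
G+G+G+G => x+G+G+G   [G → x]
x+G+G+G => x+x+G+G   [G → x]
x+x+G+G => x+x+x+G   [G → x]
x+x+x+G => x+x+x+x   [G → x]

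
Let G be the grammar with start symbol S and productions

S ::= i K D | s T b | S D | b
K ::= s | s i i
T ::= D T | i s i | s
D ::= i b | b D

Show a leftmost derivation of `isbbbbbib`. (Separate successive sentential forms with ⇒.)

S⇒iKD⇒isD⇒isbD⇒isbbD⇒isbbbD⇒isbbbbD⇒isbbbbbD⇒isbbbbbib

S ⇒ iKD   [S ::= i K D]
iKD ⇒ isD   [K ::= s]
isD ⇒ isbD   [D ::= b D]
isbD ⇒ isbbD   [D ::= b D]
isbbD ⇒ isbbbD   [D ::= b D]
isbbbD ⇒ isbbbbD   [D ::= b D]
isbbbbD ⇒ isbbbbbD   [D ::= b D]
isbbbbbD ⇒ isbbbbbib   [D ::= i b]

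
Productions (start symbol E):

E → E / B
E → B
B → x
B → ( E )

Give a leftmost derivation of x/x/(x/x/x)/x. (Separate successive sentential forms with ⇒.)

E⇒E/B⇒E/B/B⇒E/B/B/B⇒B/B/B/B⇒x/B/B/B⇒x/x/B/B⇒x/x/(E)/B⇒x/x/(E/B)/B⇒x/x/(E/B/B)/B⇒x/x/(B/B/B)/B⇒x/x/(x/B/B)/B⇒x/x/(x/x/B)/B⇒x/x/(x/x/x)/B⇒x/x/(x/x/x)/x

E ⇒ E/B   [E → E / B]
E/B ⇒ E/B/B   [E → E / B]
E/B/B ⇒ E/B/B/B   [E → E / B]
E/B/B/B ⇒ B/B/B/B   [E → B]
B/B/B/B ⇒ x/B/B/B   [B → x]
x/B/B/B ⇒ x/x/B/B   [B → x]
x/x/B/B ⇒ x/x/(E)/B   [B → ( E )]
x/x/(E)/B ⇒ x/x/(E/B)/B   [E → E / B]
x/x/(E/B)/B ⇒ x/x/(E/B/B)/B   [E → E / B]
x/x/(E/B/B)/B ⇒ x/x/(B/B/B)/B   [E → B]
x/x/(B/B/B)/B ⇒ x/x/(x/B/B)/B   [B → x]
x/x/(x/B/B)/B ⇒ x/x/(x/x/B)/B   [B → x]
x/x/(x/x/B)/B ⇒ x/x/(x/x/x)/B   [B → x]
x/x/(x/x/x)/B ⇒ x/x/(x/x/x)/x   [B → x]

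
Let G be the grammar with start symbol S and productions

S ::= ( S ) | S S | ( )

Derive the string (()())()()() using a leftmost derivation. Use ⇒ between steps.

S ⇒ SS ⇒ SSS ⇒ SSSS ⇒ (S)SSS ⇒ (SS)SSS ⇒ (()S)SSS ⇒ (()())SSS ⇒ (()())()SS ⇒ (()())()()S ⇒ (()())()()()

S ⇒ SS   [S ::= S S]
SS ⇒ SSS   [S ::= S S]
SSS ⇒ SSSS   [S ::= S S]
SSSS ⇒ (S)SSS   [S ::= ( S )]
(S)SSS ⇒ (SS)SSS   [S ::= S S]
(SS)SSS ⇒ (()S)SSS   [S ::= ( )]
(()S)SSS ⇒ (()())SSS   [S ::= ( )]
(()())SSS ⇒ (()())()SS   [S ::= ( )]
(()())()SS ⇒ (()())()()S   [S ::= ( )]
(()())()()S ⇒ (()())()()()   [S ::= ( )]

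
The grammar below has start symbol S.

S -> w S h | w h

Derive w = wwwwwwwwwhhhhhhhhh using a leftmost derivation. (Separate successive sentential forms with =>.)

S => wSh => wwShh => wwwShhh => wwwwShhhh => wwwwwShhhhh => wwwwwwShhhhhh => wwwwwwwShhhhhhh => wwwwwwwwShhhhhhhh => wwwwwwwwwhhhhhhhhh

S => wSh   [S -> w S h]
wSh => wwShh   [S -> w S h]
wwShh => wwwShhh   [S -> w S h]
wwwShhh => wwwwShhhh   [S -> w S h]
wwwwShhhh => wwwwwShhhhh   [S -> w S h]
wwwwwShhhhh => wwwwwwShhhhhh   [S -> w S h]
wwwwwwShhhhhh => wwwwwwwShhhhhhh   [S -> w S h]
wwwwwwwShhhhhhh => wwwwwwwwShhhhhhhh   [S -> w S h]
wwwwwwwwShhhhhhhh => wwwwwwwwwhhhhhhhhh   [S -> w h]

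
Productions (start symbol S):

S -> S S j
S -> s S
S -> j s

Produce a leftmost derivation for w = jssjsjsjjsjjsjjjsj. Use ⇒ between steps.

S ⇒ SSj   [S -> S S j]
SSj ⇒ SSjSj   [S -> S S j]
SSjSj ⇒ jsSjSj   [S -> j s]
jsSjSj ⇒ jsSSjjSj   [S -> S S j]
jsSSjjSj ⇒ jssSSjjSj   [S -> s S]
jssSSjjSj ⇒ jssSSjSjjSj   [S -> S S j]
jssSSjSjjSj ⇒ jssSSjSjSjjSj   [S -> S S j]
jssSSjSjSjjSj ⇒ jssjsSjSjSjjSj   [S -> j s]
jssjsSjSjSjjSj ⇒ jssjsjsjSjSjjSj   [S -> j s]
jssjsjsjSjSjjSj ⇒ jssjsjsjjsjSjjSj   [S -> j s]
jssjsjsjjsjSjjSj ⇒ jssjsjsjjsjjsjjSj   [S -> j s]
jssjsjsjjsjjsjjSj ⇒ jssjsjsjjsjjsjjjsj   [S -> j s]

S ⇒ SSj ⇒ SSjSj ⇒ jsSjSj ⇒ jsSSjjSj ⇒ jssSSjjSj ⇒ jssSSjSjjSj ⇒ jssSSjSjSjjSj ⇒ jssjsSjSjSjjSj ⇒ jssjsjsjSjSjjSj ⇒ jssjsjsjjsjSjjSj ⇒ jssjsjsjjsjjsjjSj ⇒ jssjsjsjjsjjsjjjsj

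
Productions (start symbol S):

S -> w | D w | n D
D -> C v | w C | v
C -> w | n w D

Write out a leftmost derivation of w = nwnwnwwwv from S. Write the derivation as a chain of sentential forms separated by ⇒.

S ⇒ nD ⇒ nwC ⇒ nwnwD ⇒ nwnwCv ⇒ nwnwnwDv ⇒ nwnwnwwCv ⇒ nwnwnwwwv

S ⇒ nD   [S -> n D]
nD ⇒ nwC   [D -> w C]
nwC ⇒ nwnwD   [C -> n w D]
nwnwD ⇒ nwnwCv   [D -> C v]
nwnwCv ⇒ nwnwnwDv   [C -> n w D]
nwnwnwDv ⇒ nwnwnwwCv   [D -> w C]
nwnwnwwCv ⇒ nwnwnwwwv   [C -> w]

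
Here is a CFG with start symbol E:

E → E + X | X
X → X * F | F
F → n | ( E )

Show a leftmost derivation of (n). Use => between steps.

E => X   [E → X]
X => F   [X → F]
F => (E)   [F → ( E )]
(E) => (X)   [E → X]
(X) => (F)   [X → F]
(F) => (n)   [F → n]

E => X => F => (E) => (X) => (F) => (n)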